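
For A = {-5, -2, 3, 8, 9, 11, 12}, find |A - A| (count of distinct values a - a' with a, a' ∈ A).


A - A = {a - a' : a, a' ∈ A}; |A| = 7.
Bounds: 2|A|-1 ≤ |A - A| ≤ |A|² - |A| + 1, i.e. 13 ≤ |A - A| ≤ 43.
Note: 0 ∈ A - A always (from a - a). The set is symmetric: if d ∈ A - A then -d ∈ A - A.
Enumerate nonzero differences d = a - a' with a > a' (then include -d):
Positive differences: {1, 2, 3, 4, 5, 6, 8, 9, 10, 11, 13, 14, 16, 17}
Full difference set: {0} ∪ (positive diffs) ∪ (negative diffs).
|A - A| = 1 + 2·14 = 29 (matches direct enumeration: 29).

|A - A| = 29


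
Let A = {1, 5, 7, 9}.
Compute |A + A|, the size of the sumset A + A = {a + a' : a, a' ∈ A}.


A + A = {a + a' : a, a' ∈ A}; |A| = 4.
General bounds: 2|A| - 1 ≤ |A + A| ≤ |A|(|A|+1)/2, i.e. 7 ≤ |A + A| ≤ 10.
Lower bound 2|A|-1 is attained iff A is an arithmetic progression.
Enumerate sums a + a' for a ≤ a' (symmetric, so this suffices):
a = 1: 1+1=2, 1+5=6, 1+7=8, 1+9=10
a = 5: 5+5=10, 5+7=12, 5+9=14
a = 7: 7+7=14, 7+9=16
a = 9: 9+9=18
Distinct sums: {2, 6, 8, 10, 12, 14, 16, 18}
|A + A| = 8

|A + A| = 8


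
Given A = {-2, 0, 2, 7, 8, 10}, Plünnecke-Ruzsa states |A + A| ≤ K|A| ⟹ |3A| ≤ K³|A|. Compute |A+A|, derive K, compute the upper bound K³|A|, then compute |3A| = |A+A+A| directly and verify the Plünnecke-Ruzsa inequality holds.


|A| = 6.
Step 1: Compute A + A by enumerating all 36 pairs.
A + A = {-4, -2, 0, 2, 4, 5, 6, 7, 8, 9, 10, 12, 14, 15, 16, 17, 18, 20}, so |A + A| = 18.
Step 2: Doubling constant K = |A + A|/|A| = 18/6 = 18/6 ≈ 3.0000.
Step 3: Plünnecke-Ruzsa gives |3A| ≤ K³·|A| = (3.0000)³ · 6 ≈ 162.0000.
Step 4: Compute 3A = A + A + A directly by enumerating all triples (a,b,c) ∈ A³; |3A| = 32.
Step 5: Check 32 ≤ 162.0000? Yes ✓.

K = 18/6, Plünnecke-Ruzsa bound K³|A| ≈ 162.0000, |3A| = 32, inequality holds.


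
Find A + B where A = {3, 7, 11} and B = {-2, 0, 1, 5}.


A + B = {a + b : a ∈ A, b ∈ B}.
Enumerate all |A|·|B| = 3·4 = 12 pairs (a, b) and collect distinct sums.
a = 3: 3+-2=1, 3+0=3, 3+1=4, 3+5=8
a = 7: 7+-2=5, 7+0=7, 7+1=8, 7+5=12
a = 11: 11+-2=9, 11+0=11, 11+1=12, 11+5=16
Collecting distinct sums: A + B = {1, 3, 4, 5, 7, 8, 9, 11, 12, 16}
|A + B| = 10

A + B = {1, 3, 4, 5, 7, 8, 9, 11, 12, 16}


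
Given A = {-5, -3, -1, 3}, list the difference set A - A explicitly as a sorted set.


A - A = {a - a' : a, a' ∈ A}.
Compute a - a' for each ordered pair (a, a'):
a = -5: -5--5=0, -5--3=-2, -5--1=-4, -5-3=-8
a = -3: -3--5=2, -3--3=0, -3--1=-2, -3-3=-6
a = -1: -1--5=4, -1--3=2, -1--1=0, -1-3=-4
a = 3: 3--5=8, 3--3=6, 3--1=4, 3-3=0
Collecting distinct values (and noting 0 appears from a-a):
A - A = {-8, -6, -4, -2, 0, 2, 4, 6, 8}
|A - A| = 9

A - A = {-8, -6, -4, -2, 0, 2, 4, 6, 8}


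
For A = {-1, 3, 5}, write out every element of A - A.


A - A = {a - a' : a, a' ∈ A}.
Compute a - a' for each ordered pair (a, a'):
a = -1: -1--1=0, -1-3=-4, -1-5=-6
a = 3: 3--1=4, 3-3=0, 3-5=-2
a = 5: 5--1=6, 5-3=2, 5-5=0
Collecting distinct values (and noting 0 appears from a-a):
A - A = {-6, -4, -2, 0, 2, 4, 6}
|A - A| = 7

A - A = {-6, -4, -2, 0, 2, 4, 6}


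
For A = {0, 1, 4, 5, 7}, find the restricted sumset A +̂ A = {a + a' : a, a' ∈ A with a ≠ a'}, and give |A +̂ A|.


Restricted sumset: A +̂ A = {a + a' : a ∈ A, a' ∈ A, a ≠ a'}.
Equivalently, take A + A and drop any sum 2a that is achievable ONLY as a + a for a ∈ A (i.e. sums representable only with equal summands).
Enumerate pairs (a, a') with a < a' (symmetric, so each unordered pair gives one sum; this covers all a ≠ a'):
  0 + 1 = 1
  0 + 4 = 4
  0 + 5 = 5
  0 + 7 = 7
  1 + 4 = 5
  1 + 5 = 6
  1 + 7 = 8
  4 + 5 = 9
  4 + 7 = 11
  5 + 7 = 12
Collected distinct sums: {1, 4, 5, 6, 7, 8, 9, 11, 12}
|A +̂ A| = 9
(Reference bound: |A +̂ A| ≥ 2|A| - 3 for |A| ≥ 2, with |A| = 5 giving ≥ 7.)

|A +̂ A| = 9


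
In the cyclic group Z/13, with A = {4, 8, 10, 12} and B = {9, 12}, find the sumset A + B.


Work in Z/13Z: reduce every sum a + b modulo 13.
Enumerate all 8 pairs:
a = 4: 4+9=0, 4+12=3
a = 8: 8+9=4, 8+12=7
a = 10: 10+9=6, 10+12=9
a = 12: 12+9=8, 12+12=11
Distinct residues collected: {0, 3, 4, 6, 7, 8, 9, 11}
|A + B| = 8 (out of 13 total residues).

A + B = {0, 3, 4, 6, 7, 8, 9, 11}


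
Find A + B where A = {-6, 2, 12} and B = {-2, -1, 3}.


A + B = {a + b : a ∈ A, b ∈ B}.
Enumerate all |A|·|B| = 3·3 = 9 pairs (a, b) and collect distinct sums.
a = -6: -6+-2=-8, -6+-1=-7, -6+3=-3
a = 2: 2+-2=0, 2+-1=1, 2+3=5
a = 12: 12+-2=10, 12+-1=11, 12+3=15
Collecting distinct sums: A + B = {-8, -7, -3, 0, 1, 5, 10, 11, 15}
|A + B| = 9

A + B = {-8, -7, -3, 0, 1, 5, 10, 11, 15}


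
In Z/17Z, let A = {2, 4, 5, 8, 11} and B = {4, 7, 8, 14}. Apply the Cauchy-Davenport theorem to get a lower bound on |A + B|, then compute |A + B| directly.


Cauchy-Davenport: |A + B| ≥ min(p, |A| + |B| - 1) for A, B nonempty in Z/pZ.
|A| = 5, |B| = 4, p = 17.
CD lower bound = min(17, 5 + 4 - 1) = min(17, 8) = 8.
Compute A + B mod 17 directly:
a = 2: 2+4=6, 2+7=9, 2+8=10, 2+14=16
a = 4: 4+4=8, 4+7=11, 4+8=12, 4+14=1
a = 5: 5+4=9, 5+7=12, 5+8=13, 5+14=2
a = 8: 8+4=12, 8+7=15, 8+8=16, 8+14=5
a = 11: 11+4=15, 11+7=1, 11+8=2, 11+14=8
A + B = {1, 2, 5, 6, 8, 9, 10, 11, 12, 13, 15, 16}, so |A + B| = 12.
Verify: 12 ≥ 8? Yes ✓.

CD lower bound = 8, actual |A + B| = 12.


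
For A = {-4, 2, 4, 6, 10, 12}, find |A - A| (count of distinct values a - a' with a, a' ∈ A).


A - A = {a - a' : a, a' ∈ A}; |A| = 6.
Bounds: 2|A|-1 ≤ |A - A| ≤ |A|² - |A| + 1, i.e. 11 ≤ |A - A| ≤ 31.
Note: 0 ∈ A - A always (from a - a). The set is symmetric: if d ∈ A - A then -d ∈ A - A.
Enumerate nonzero differences d = a - a' with a > a' (then include -d):
Positive differences: {2, 4, 6, 8, 10, 14, 16}
Full difference set: {0} ∪ (positive diffs) ∪ (negative diffs).
|A - A| = 1 + 2·7 = 15 (matches direct enumeration: 15).

|A - A| = 15


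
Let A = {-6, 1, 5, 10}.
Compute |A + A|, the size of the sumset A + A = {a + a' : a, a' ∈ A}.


A + A = {a + a' : a, a' ∈ A}; |A| = 4.
General bounds: 2|A| - 1 ≤ |A + A| ≤ |A|(|A|+1)/2, i.e. 7 ≤ |A + A| ≤ 10.
Lower bound 2|A|-1 is attained iff A is an arithmetic progression.
Enumerate sums a + a' for a ≤ a' (symmetric, so this suffices):
a = -6: -6+-6=-12, -6+1=-5, -6+5=-1, -6+10=4
a = 1: 1+1=2, 1+5=6, 1+10=11
a = 5: 5+5=10, 5+10=15
a = 10: 10+10=20
Distinct sums: {-12, -5, -1, 2, 4, 6, 10, 11, 15, 20}
|A + A| = 10

|A + A| = 10


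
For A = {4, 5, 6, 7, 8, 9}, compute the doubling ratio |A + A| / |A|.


|A| = 6.
Compute A + A by enumerating all 36 pairs.
A + A = {8, 9, 10, 11, 12, 13, 14, 15, 16, 17, 18}, so |A + A| = 11.
K = |A + A| / |A| = 11/6 (already in lowest terms) ≈ 1.8333.
Reference: AP of size 6 gives K = 11/6 ≈ 1.8333; a fully generic set of size 6 gives K ≈ 3.5000.

|A| = 6, |A + A| = 11, K = 11/6.


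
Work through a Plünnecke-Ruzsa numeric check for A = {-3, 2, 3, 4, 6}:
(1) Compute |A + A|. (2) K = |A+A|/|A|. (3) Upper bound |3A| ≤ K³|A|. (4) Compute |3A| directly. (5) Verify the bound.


|A| = 5.
Step 1: Compute A + A by enumerating all 25 pairs.
A + A = {-6, -1, 0, 1, 3, 4, 5, 6, 7, 8, 9, 10, 12}, so |A + A| = 13.
Step 2: Doubling constant K = |A + A|/|A| = 13/5 = 13/5 ≈ 2.6000.
Step 3: Plünnecke-Ruzsa gives |3A| ≤ K³·|A| = (2.6000)³ · 5 ≈ 87.8800.
Step 4: Compute 3A = A + A + A directly by enumerating all triples (a,b,c) ∈ A³; |3A| = 22.
Step 5: Check 22 ≤ 87.8800? Yes ✓.

K = 13/5, Plünnecke-Ruzsa bound K³|A| ≈ 87.8800, |3A| = 22, inequality holds.


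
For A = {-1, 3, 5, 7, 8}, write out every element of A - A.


A - A = {a - a' : a, a' ∈ A}.
Compute a - a' for each ordered pair (a, a'):
a = -1: -1--1=0, -1-3=-4, -1-5=-6, -1-7=-8, -1-8=-9
a = 3: 3--1=4, 3-3=0, 3-5=-2, 3-7=-4, 3-8=-5
a = 5: 5--1=6, 5-3=2, 5-5=0, 5-7=-2, 5-8=-3
a = 7: 7--1=8, 7-3=4, 7-5=2, 7-7=0, 7-8=-1
a = 8: 8--1=9, 8-3=5, 8-5=3, 8-7=1, 8-8=0
Collecting distinct values (and noting 0 appears from a-a):
A - A = {-9, -8, -6, -5, -4, -3, -2, -1, 0, 1, 2, 3, 4, 5, 6, 8, 9}
|A - A| = 17

A - A = {-9, -8, -6, -5, -4, -3, -2, -1, 0, 1, 2, 3, 4, 5, 6, 8, 9}


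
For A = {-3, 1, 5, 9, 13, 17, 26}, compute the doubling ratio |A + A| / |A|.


|A| = 7.
Compute A + A by enumerating all 49 pairs.
A + A = {-6, -2, 2, 6, 10, 14, 18, 22, 23, 26, 27, 30, 31, 34, 35, 39, 43, 52}, so |A + A| = 18.
K = |A + A| / |A| = 18/7 (already in lowest terms) ≈ 2.5714.
Reference: AP of size 7 gives K = 13/7 ≈ 1.8571; a fully generic set of size 7 gives K ≈ 4.0000.

|A| = 7, |A + A| = 18, K = 18/7.


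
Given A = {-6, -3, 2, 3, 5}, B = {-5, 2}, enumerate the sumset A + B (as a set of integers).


A + B = {a + b : a ∈ A, b ∈ B}.
Enumerate all |A|·|B| = 5·2 = 10 pairs (a, b) and collect distinct sums.
a = -6: -6+-5=-11, -6+2=-4
a = -3: -3+-5=-8, -3+2=-1
a = 2: 2+-5=-3, 2+2=4
a = 3: 3+-5=-2, 3+2=5
a = 5: 5+-5=0, 5+2=7
Collecting distinct sums: A + B = {-11, -8, -4, -3, -2, -1, 0, 4, 5, 7}
|A + B| = 10

A + B = {-11, -8, -4, -3, -2, -1, 0, 4, 5, 7}


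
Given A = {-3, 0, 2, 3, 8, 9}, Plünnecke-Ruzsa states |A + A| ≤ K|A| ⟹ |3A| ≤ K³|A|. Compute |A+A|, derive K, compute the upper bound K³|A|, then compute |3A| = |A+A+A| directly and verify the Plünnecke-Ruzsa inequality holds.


|A| = 6.
Step 1: Compute A + A by enumerating all 36 pairs.
A + A = {-6, -3, -1, 0, 2, 3, 4, 5, 6, 8, 9, 10, 11, 12, 16, 17, 18}, so |A + A| = 17.
Step 2: Doubling constant K = |A + A|/|A| = 17/6 = 17/6 ≈ 2.8333.
Step 3: Plünnecke-Ruzsa gives |3A| ≤ K³·|A| = (2.8333)³ · 6 ≈ 136.4722.
Step 4: Compute 3A = A + A + A directly by enumerating all triples (a,b,c) ∈ A³; |3A| = 31.
Step 5: Check 31 ≤ 136.4722? Yes ✓.

K = 17/6, Plünnecke-Ruzsa bound K³|A| ≈ 136.4722, |3A| = 31, inequality holds.


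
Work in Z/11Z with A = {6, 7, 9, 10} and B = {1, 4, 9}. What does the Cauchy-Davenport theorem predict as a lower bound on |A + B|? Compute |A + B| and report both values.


Cauchy-Davenport: |A + B| ≥ min(p, |A| + |B| - 1) for A, B nonempty in Z/pZ.
|A| = 4, |B| = 3, p = 11.
CD lower bound = min(11, 4 + 3 - 1) = min(11, 6) = 6.
Compute A + B mod 11 directly:
a = 6: 6+1=7, 6+4=10, 6+9=4
a = 7: 7+1=8, 7+4=0, 7+9=5
a = 9: 9+1=10, 9+4=2, 9+9=7
a = 10: 10+1=0, 10+4=3, 10+9=8
A + B = {0, 2, 3, 4, 5, 7, 8, 10}, so |A + B| = 8.
Verify: 8 ≥ 6? Yes ✓.

CD lower bound = 6, actual |A + B| = 8.


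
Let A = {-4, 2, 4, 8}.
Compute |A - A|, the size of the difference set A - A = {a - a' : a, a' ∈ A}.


A - A = {a - a' : a, a' ∈ A}; |A| = 4.
Bounds: 2|A|-1 ≤ |A - A| ≤ |A|² - |A| + 1, i.e. 7 ≤ |A - A| ≤ 13.
Note: 0 ∈ A - A always (from a - a). The set is symmetric: if d ∈ A - A then -d ∈ A - A.
Enumerate nonzero differences d = a - a' with a > a' (then include -d):
Positive differences: {2, 4, 6, 8, 12}
Full difference set: {0} ∪ (positive diffs) ∪ (negative diffs).
|A - A| = 1 + 2·5 = 11 (matches direct enumeration: 11).

|A - A| = 11


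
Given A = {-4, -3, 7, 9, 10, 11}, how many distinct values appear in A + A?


A + A = {a + a' : a, a' ∈ A}; |A| = 6.
General bounds: 2|A| - 1 ≤ |A + A| ≤ |A|(|A|+1)/2, i.e. 11 ≤ |A + A| ≤ 21.
Lower bound 2|A|-1 is attained iff A is an arithmetic progression.
Enumerate sums a + a' for a ≤ a' (symmetric, so this suffices):
a = -4: -4+-4=-8, -4+-3=-7, -4+7=3, -4+9=5, -4+10=6, -4+11=7
a = -3: -3+-3=-6, -3+7=4, -3+9=6, -3+10=7, -3+11=8
a = 7: 7+7=14, 7+9=16, 7+10=17, 7+11=18
a = 9: 9+9=18, 9+10=19, 9+11=20
a = 10: 10+10=20, 10+11=21
a = 11: 11+11=22
Distinct sums: {-8, -7, -6, 3, 4, 5, 6, 7, 8, 14, 16, 17, 18, 19, 20, 21, 22}
|A + A| = 17

|A + A| = 17


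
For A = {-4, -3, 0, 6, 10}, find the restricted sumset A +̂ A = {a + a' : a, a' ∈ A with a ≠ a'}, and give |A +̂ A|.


Restricted sumset: A +̂ A = {a + a' : a ∈ A, a' ∈ A, a ≠ a'}.
Equivalently, take A + A and drop any sum 2a that is achievable ONLY as a + a for a ∈ A (i.e. sums representable only with equal summands).
Enumerate pairs (a, a') with a < a' (symmetric, so each unordered pair gives one sum; this covers all a ≠ a'):
  -4 + -3 = -7
  -4 + 0 = -4
  -4 + 6 = 2
  -4 + 10 = 6
  -3 + 0 = -3
  -3 + 6 = 3
  -3 + 10 = 7
  0 + 6 = 6
  0 + 10 = 10
  6 + 10 = 16
Collected distinct sums: {-7, -4, -3, 2, 3, 6, 7, 10, 16}
|A +̂ A| = 9
(Reference bound: |A +̂ A| ≥ 2|A| - 3 for |A| ≥ 2, with |A| = 5 giving ≥ 7.)

|A +̂ A| = 9


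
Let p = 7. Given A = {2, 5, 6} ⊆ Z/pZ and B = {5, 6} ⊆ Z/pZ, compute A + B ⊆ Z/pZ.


Work in Z/7Z: reduce every sum a + b modulo 7.
Enumerate all 6 pairs:
a = 2: 2+5=0, 2+6=1
a = 5: 5+5=3, 5+6=4
a = 6: 6+5=4, 6+6=5
Distinct residues collected: {0, 1, 3, 4, 5}
|A + B| = 5 (out of 7 total residues).

A + B = {0, 1, 3, 4, 5}


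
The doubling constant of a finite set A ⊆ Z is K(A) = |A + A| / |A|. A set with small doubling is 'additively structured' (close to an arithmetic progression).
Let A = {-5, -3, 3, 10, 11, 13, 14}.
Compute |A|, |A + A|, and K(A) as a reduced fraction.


|A| = 7.
Compute A + A by enumerating all 49 pairs.
A + A = {-10, -8, -6, -2, 0, 5, 6, 7, 8, 9, 10, 11, 13, 14, 16, 17, 20, 21, 22, 23, 24, 25, 26, 27, 28}, so |A + A| = 25.
K = |A + A| / |A| = 25/7 (already in lowest terms) ≈ 3.5714.
Reference: AP of size 7 gives K = 13/7 ≈ 1.8571; a fully generic set of size 7 gives K ≈ 4.0000.

|A| = 7, |A + A| = 25, K = 25/7.


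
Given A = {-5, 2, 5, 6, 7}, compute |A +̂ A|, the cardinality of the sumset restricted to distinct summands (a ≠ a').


Restricted sumset: A +̂ A = {a + a' : a ∈ A, a' ∈ A, a ≠ a'}.
Equivalently, take A + A and drop any sum 2a that is achievable ONLY as a + a for a ∈ A (i.e. sums representable only with equal summands).
Enumerate pairs (a, a') with a < a' (symmetric, so each unordered pair gives one sum; this covers all a ≠ a'):
  -5 + 2 = -3
  -5 + 5 = 0
  -5 + 6 = 1
  -5 + 7 = 2
  2 + 5 = 7
  2 + 6 = 8
  2 + 7 = 9
  5 + 6 = 11
  5 + 7 = 12
  6 + 7 = 13
Collected distinct sums: {-3, 0, 1, 2, 7, 8, 9, 11, 12, 13}
|A +̂ A| = 10
(Reference bound: |A +̂ A| ≥ 2|A| - 3 for |A| ≥ 2, with |A| = 5 giving ≥ 7.)

|A +̂ A| = 10


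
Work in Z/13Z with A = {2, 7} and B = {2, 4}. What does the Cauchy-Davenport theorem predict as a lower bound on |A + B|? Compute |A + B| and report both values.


Cauchy-Davenport: |A + B| ≥ min(p, |A| + |B| - 1) for A, B nonempty in Z/pZ.
|A| = 2, |B| = 2, p = 13.
CD lower bound = min(13, 2 + 2 - 1) = min(13, 3) = 3.
Compute A + B mod 13 directly:
a = 2: 2+2=4, 2+4=6
a = 7: 7+2=9, 7+4=11
A + B = {4, 6, 9, 11}, so |A + B| = 4.
Verify: 4 ≥ 3? Yes ✓.

CD lower bound = 3, actual |A + B| = 4.


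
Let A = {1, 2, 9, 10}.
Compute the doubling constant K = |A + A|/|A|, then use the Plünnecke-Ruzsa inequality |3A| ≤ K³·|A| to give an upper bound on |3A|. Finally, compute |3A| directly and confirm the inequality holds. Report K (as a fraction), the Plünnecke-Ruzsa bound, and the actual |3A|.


|A| = 4.
Step 1: Compute A + A by enumerating all 16 pairs.
A + A = {2, 3, 4, 10, 11, 12, 18, 19, 20}, so |A + A| = 9.
Step 2: Doubling constant K = |A + A|/|A| = 9/4 = 9/4 ≈ 2.2500.
Step 3: Plünnecke-Ruzsa gives |3A| ≤ K³·|A| = (2.2500)³ · 4 ≈ 45.5625.
Step 4: Compute 3A = A + A + A directly by enumerating all triples (a,b,c) ∈ A³; |3A| = 16.
Step 5: Check 16 ≤ 45.5625? Yes ✓.

K = 9/4, Plünnecke-Ruzsa bound K³|A| ≈ 45.5625, |3A| = 16, inequality holds.


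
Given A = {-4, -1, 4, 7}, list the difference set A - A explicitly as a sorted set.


A - A = {a - a' : a, a' ∈ A}.
Compute a - a' for each ordered pair (a, a'):
a = -4: -4--4=0, -4--1=-3, -4-4=-8, -4-7=-11
a = -1: -1--4=3, -1--1=0, -1-4=-5, -1-7=-8
a = 4: 4--4=8, 4--1=5, 4-4=0, 4-7=-3
a = 7: 7--4=11, 7--1=8, 7-4=3, 7-7=0
Collecting distinct values (and noting 0 appears from a-a):
A - A = {-11, -8, -5, -3, 0, 3, 5, 8, 11}
|A - A| = 9

A - A = {-11, -8, -5, -3, 0, 3, 5, 8, 11}


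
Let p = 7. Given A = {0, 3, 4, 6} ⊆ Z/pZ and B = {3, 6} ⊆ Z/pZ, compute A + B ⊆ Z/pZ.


Work in Z/7Z: reduce every sum a + b modulo 7.
Enumerate all 8 pairs:
a = 0: 0+3=3, 0+6=6
a = 3: 3+3=6, 3+6=2
a = 4: 4+3=0, 4+6=3
a = 6: 6+3=2, 6+6=5
Distinct residues collected: {0, 2, 3, 5, 6}
|A + B| = 5 (out of 7 total residues).

A + B = {0, 2, 3, 5, 6}


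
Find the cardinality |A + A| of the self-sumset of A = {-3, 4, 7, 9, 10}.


A + A = {a + a' : a, a' ∈ A}; |A| = 5.
General bounds: 2|A| - 1 ≤ |A + A| ≤ |A|(|A|+1)/2, i.e. 9 ≤ |A + A| ≤ 15.
Lower bound 2|A|-1 is attained iff A is an arithmetic progression.
Enumerate sums a + a' for a ≤ a' (symmetric, so this suffices):
a = -3: -3+-3=-6, -3+4=1, -3+7=4, -3+9=6, -3+10=7
a = 4: 4+4=8, 4+7=11, 4+9=13, 4+10=14
a = 7: 7+7=14, 7+9=16, 7+10=17
a = 9: 9+9=18, 9+10=19
a = 10: 10+10=20
Distinct sums: {-6, 1, 4, 6, 7, 8, 11, 13, 14, 16, 17, 18, 19, 20}
|A + A| = 14

|A + A| = 14


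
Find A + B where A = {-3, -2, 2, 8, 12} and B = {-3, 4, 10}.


A + B = {a + b : a ∈ A, b ∈ B}.
Enumerate all |A|·|B| = 5·3 = 15 pairs (a, b) and collect distinct sums.
a = -3: -3+-3=-6, -3+4=1, -3+10=7
a = -2: -2+-3=-5, -2+4=2, -2+10=8
a = 2: 2+-3=-1, 2+4=6, 2+10=12
a = 8: 8+-3=5, 8+4=12, 8+10=18
a = 12: 12+-3=9, 12+4=16, 12+10=22
Collecting distinct sums: A + B = {-6, -5, -1, 1, 2, 5, 6, 7, 8, 9, 12, 16, 18, 22}
|A + B| = 14

A + B = {-6, -5, -1, 1, 2, 5, 6, 7, 8, 9, 12, 16, 18, 22}


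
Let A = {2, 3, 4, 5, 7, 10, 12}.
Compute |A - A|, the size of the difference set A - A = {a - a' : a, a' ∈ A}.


A - A = {a - a' : a, a' ∈ A}; |A| = 7.
Bounds: 2|A|-1 ≤ |A - A| ≤ |A|² - |A| + 1, i.e. 13 ≤ |A - A| ≤ 43.
Note: 0 ∈ A - A always (from a - a). The set is symmetric: if d ∈ A - A then -d ∈ A - A.
Enumerate nonzero differences d = a - a' with a > a' (then include -d):
Positive differences: {1, 2, 3, 4, 5, 6, 7, 8, 9, 10}
Full difference set: {0} ∪ (positive diffs) ∪ (negative diffs).
|A - A| = 1 + 2·10 = 21 (matches direct enumeration: 21).

|A - A| = 21


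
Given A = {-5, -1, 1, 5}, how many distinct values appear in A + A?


A + A = {a + a' : a, a' ∈ A}; |A| = 4.
General bounds: 2|A| - 1 ≤ |A + A| ≤ |A|(|A|+1)/2, i.e. 7 ≤ |A + A| ≤ 10.
Lower bound 2|A|-1 is attained iff A is an arithmetic progression.
Enumerate sums a + a' for a ≤ a' (symmetric, so this suffices):
a = -5: -5+-5=-10, -5+-1=-6, -5+1=-4, -5+5=0
a = -1: -1+-1=-2, -1+1=0, -1+5=4
a = 1: 1+1=2, 1+5=6
a = 5: 5+5=10
Distinct sums: {-10, -6, -4, -2, 0, 2, 4, 6, 10}
|A + A| = 9

|A + A| = 9


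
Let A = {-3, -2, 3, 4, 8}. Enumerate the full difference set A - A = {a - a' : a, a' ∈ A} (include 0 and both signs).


A - A = {a - a' : a, a' ∈ A}.
Compute a - a' for each ordered pair (a, a'):
a = -3: -3--3=0, -3--2=-1, -3-3=-6, -3-4=-7, -3-8=-11
a = -2: -2--3=1, -2--2=0, -2-3=-5, -2-4=-6, -2-8=-10
a = 3: 3--3=6, 3--2=5, 3-3=0, 3-4=-1, 3-8=-5
a = 4: 4--3=7, 4--2=6, 4-3=1, 4-4=0, 4-8=-4
a = 8: 8--3=11, 8--2=10, 8-3=5, 8-4=4, 8-8=0
Collecting distinct values (and noting 0 appears from a-a):
A - A = {-11, -10, -7, -6, -5, -4, -1, 0, 1, 4, 5, 6, 7, 10, 11}
|A - A| = 15

A - A = {-11, -10, -7, -6, -5, -4, -1, 0, 1, 4, 5, 6, 7, 10, 11}


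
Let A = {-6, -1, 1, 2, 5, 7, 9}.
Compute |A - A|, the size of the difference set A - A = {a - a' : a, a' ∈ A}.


A - A = {a - a' : a, a' ∈ A}; |A| = 7.
Bounds: 2|A|-1 ≤ |A - A| ≤ |A|² - |A| + 1, i.e. 13 ≤ |A - A| ≤ 43.
Note: 0 ∈ A - A always (from a - a). The set is symmetric: if d ∈ A - A then -d ∈ A - A.
Enumerate nonzero differences d = a - a' with a > a' (then include -d):
Positive differences: {1, 2, 3, 4, 5, 6, 7, 8, 10, 11, 13, 15}
Full difference set: {0} ∪ (positive diffs) ∪ (negative diffs).
|A - A| = 1 + 2·12 = 25 (matches direct enumeration: 25).

|A - A| = 25


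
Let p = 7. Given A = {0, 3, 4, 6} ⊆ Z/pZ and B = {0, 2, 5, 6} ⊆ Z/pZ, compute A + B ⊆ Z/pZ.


Work in Z/7Z: reduce every sum a + b modulo 7.
Enumerate all 16 pairs:
a = 0: 0+0=0, 0+2=2, 0+5=5, 0+6=6
a = 3: 3+0=3, 3+2=5, 3+5=1, 3+6=2
a = 4: 4+0=4, 4+2=6, 4+5=2, 4+6=3
a = 6: 6+0=6, 6+2=1, 6+5=4, 6+6=5
Distinct residues collected: {0, 1, 2, 3, 4, 5, 6}
|A + B| = 7 (out of 7 total residues).

A + B = {0, 1, 2, 3, 4, 5, 6}


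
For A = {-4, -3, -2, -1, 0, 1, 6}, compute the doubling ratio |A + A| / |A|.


|A| = 7.
Compute A + A by enumerating all 49 pairs.
A + A = {-8, -7, -6, -5, -4, -3, -2, -1, 0, 1, 2, 3, 4, 5, 6, 7, 12}, so |A + A| = 17.
K = |A + A| / |A| = 17/7 (already in lowest terms) ≈ 2.4286.
Reference: AP of size 7 gives K = 13/7 ≈ 1.8571; a fully generic set of size 7 gives K ≈ 4.0000.

|A| = 7, |A + A| = 17, K = 17/7.


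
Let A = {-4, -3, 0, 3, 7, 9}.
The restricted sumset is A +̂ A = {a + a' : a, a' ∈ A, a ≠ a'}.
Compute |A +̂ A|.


Restricted sumset: A +̂ A = {a + a' : a ∈ A, a' ∈ A, a ≠ a'}.
Equivalently, take A + A and drop any sum 2a that is achievable ONLY as a + a for a ∈ A (i.e. sums representable only with equal summands).
Enumerate pairs (a, a') with a < a' (symmetric, so each unordered pair gives one sum; this covers all a ≠ a'):
  -4 + -3 = -7
  -4 + 0 = -4
  -4 + 3 = -1
  -4 + 7 = 3
  -4 + 9 = 5
  -3 + 0 = -3
  -3 + 3 = 0
  -3 + 7 = 4
  -3 + 9 = 6
  0 + 3 = 3
  0 + 7 = 7
  0 + 9 = 9
  3 + 7 = 10
  3 + 9 = 12
  7 + 9 = 16
Collected distinct sums: {-7, -4, -3, -1, 0, 3, 4, 5, 6, 7, 9, 10, 12, 16}
|A +̂ A| = 14
(Reference bound: |A +̂ A| ≥ 2|A| - 3 for |A| ≥ 2, with |A| = 6 giving ≥ 9.)

|A +̂ A| = 14


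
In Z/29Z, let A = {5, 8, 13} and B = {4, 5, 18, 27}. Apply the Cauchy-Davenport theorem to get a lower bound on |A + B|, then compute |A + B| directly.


Cauchy-Davenport: |A + B| ≥ min(p, |A| + |B| - 1) for A, B nonempty in Z/pZ.
|A| = 3, |B| = 4, p = 29.
CD lower bound = min(29, 3 + 4 - 1) = min(29, 6) = 6.
Compute A + B mod 29 directly:
a = 5: 5+4=9, 5+5=10, 5+18=23, 5+27=3
a = 8: 8+4=12, 8+5=13, 8+18=26, 8+27=6
a = 13: 13+4=17, 13+5=18, 13+18=2, 13+27=11
A + B = {2, 3, 6, 9, 10, 11, 12, 13, 17, 18, 23, 26}, so |A + B| = 12.
Verify: 12 ≥ 6? Yes ✓.

CD lower bound = 6, actual |A + B| = 12.


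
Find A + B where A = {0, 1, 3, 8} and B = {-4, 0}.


A + B = {a + b : a ∈ A, b ∈ B}.
Enumerate all |A|·|B| = 4·2 = 8 pairs (a, b) and collect distinct sums.
a = 0: 0+-4=-4, 0+0=0
a = 1: 1+-4=-3, 1+0=1
a = 3: 3+-4=-1, 3+0=3
a = 8: 8+-4=4, 8+0=8
Collecting distinct sums: A + B = {-4, -3, -1, 0, 1, 3, 4, 8}
|A + B| = 8

A + B = {-4, -3, -1, 0, 1, 3, 4, 8}


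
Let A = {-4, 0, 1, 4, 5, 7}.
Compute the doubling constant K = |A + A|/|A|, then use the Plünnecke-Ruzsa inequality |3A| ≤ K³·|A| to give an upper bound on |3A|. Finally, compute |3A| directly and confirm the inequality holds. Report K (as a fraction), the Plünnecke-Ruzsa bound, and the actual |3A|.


|A| = 6.
Step 1: Compute A + A by enumerating all 36 pairs.
A + A = {-8, -4, -3, 0, 1, 2, 3, 4, 5, 6, 7, 8, 9, 10, 11, 12, 14}, so |A + A| = 17.
Step 2: Doubling constant K = |A + A|/|A| = 17/6 = 17/6 ≈ 2.8333.
Step 3: Plünnecke-Ruzsa gives |3A| ≤ K³·|A| = (2.8333)³ · 6 ≈ 136.4722.
Step 4: Compute 3A = A + A + A directly by enumerating all triples (a,b,c) ∈ A³; |3A| = 28.
Step 5: Check 28 ≤ 136.4722? Yes ✓.

K = 17/6, Plünnecke-Ruzsa bound K³|A| ≈ 136.4722, |3A| = 28, inequality holds.


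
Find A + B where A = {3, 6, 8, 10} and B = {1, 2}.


A + B = {a + b : a ∈ A, b ∈ B}.
Enumerate all |A|·|B| = 4·2 = 8 pairs (a, b) and collect distinct sums.
a = 3: 3+1=4, 3+2=5
a = 6: 6+1=7, 6+2=8
a = 8: 8+1=9, 8+2=10
a = 10: 10+1=11, 10+2=12
Collecting distinct sums: A + B = {4, 5, 7, 8, 9, 10, 11, 12}
|A + B| = 8

A + B = {4, 5, 7, 8, 9, 10, 11, 12}


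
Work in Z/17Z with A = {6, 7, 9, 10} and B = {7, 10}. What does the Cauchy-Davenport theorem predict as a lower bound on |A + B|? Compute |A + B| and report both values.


Cauchy-Davenport: |A + B| ≥ min(p, |A| + |B| - 1) for A, B nonempty in Z/pZ.
|A| = 4, |B| = 2, p = 17.
CD lower bound = min(17, 4 + 2 - 1) = min(17, 5) = 5.
Compute A + B mod 17 directly:
a = 6: 6+7=13, 6+10=16
a = 7: 7+7=14, 7+10=0
a = 9: 9+7=16, 9+10=2
a = 10: 10+7=0, 10+10=3
A + B = {0, 2, 3, 13, 14, 16}, so |A + B| = 6.
Verify: 6 ≥ 5? Yes ✓.

CD lower bound = 5, actual |A + B| = 6.


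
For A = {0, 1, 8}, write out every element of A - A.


A - A = {a - a' : a, a' ∈ A}.
Compute a - a' for each ordered pair (a, a'):
a = 0: 0-0=0, 0-1=-1, 0-8=-8
a = 1: 1-0=1, 1-1=0, 1-8=-7
a = 8: 8-0=8, 8-1=7, 8-8=0
Collecting distinct values (and noting 0 appears from a-a):
A - A = {-8, -7, -1, 0, 1, 7, 8}
|A - A| = 7

A - A = {-8, -7, -1, 0, 1, 7, 8}


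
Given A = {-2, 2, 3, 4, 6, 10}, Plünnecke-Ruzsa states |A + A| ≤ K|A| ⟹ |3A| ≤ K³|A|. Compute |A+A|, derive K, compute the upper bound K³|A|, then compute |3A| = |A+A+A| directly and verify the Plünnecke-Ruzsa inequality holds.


|A| = 6.
Step 1: Compute A + A by enumerating all 36 pairs.
A + A = {-4, 0, 1, 2, 4, 5, 6, 7, 8, 9, 10, 12, 13, 14, 16, 20}, so |A + A| = 16.
Step 2: Doubling constant K = |A + A|/|A| = 16/6 = 16/6 ≈ 2.6667.
Step 3: Plünnecke-Ruzsa gives |3A| ≤ K³·|A| = (2.6667)³ · 6 ≈ 113.7778.
Step 4: Compute 3A = A + A + A directly by enumerating all triples (a,b,c) ∈ A³; |3A| = 28.
Step 5: Check 28 ≤ 113.7778? Yes ✓.

K = 16/6, Plünnecke-Ruzsa bound K³|A| ≈ 113.7778, |3A| = 28, inequality holds.


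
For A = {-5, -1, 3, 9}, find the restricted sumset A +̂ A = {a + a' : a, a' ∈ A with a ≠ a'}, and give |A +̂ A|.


Restricted sumset: A +̂ A = {a + a' : a ∈ A, a' ∈ A, a ≠ a'}.
Equivalently, take A + A and drop any sum 2a that is achievable ONLY as a + a for a ∈ A (i.e. sums representable only with equal summands).
Enumerate pairs (a, a') with a < a' (symmetric, so each unordered pair gives one sum; this covers all a ≠ a'):
  -5 + -1 = -6
  -5 + 3 = -2
  -5 + 9 = 4
  -1 + 3 = 2
  -1 + 9 = 8
  3 + 9 = 12
Collected distinct sums: {-6, -2, 2, 4, 8, 12}
|A +̂ A| = 6
(Reference bound: |A +̂ A| ≥ 2|A| - 3 for |A| ≥ 2, with |A| = 4 giving ≥ 5.)

|A +̂ A| = 6


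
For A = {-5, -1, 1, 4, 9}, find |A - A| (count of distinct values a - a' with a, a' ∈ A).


A - A = {a - a' : a, a' ∈ A}; |A| = 5.
Bounds: 2|A|-1 ≤ |A - A| ≤ |A|² - |A| + 1, i.e. 9 ≤ |A - A| ≤ 21.
Note: 0 ∈ A - A always (from a - a). The set is symmetric: if d ∈ A - A then -d ∈ A - A.
Enumerate nonzero differences d = a - a' with a > a' (then include -d):
Positive differences: {2, 3, 4, 5, 6, 8, 9, 10, 14}
Full difference set: {0} ∪ (positive diffs) ∪ (negative diffs).
|A - A| = 1 + 2·9 = 19 (matches direct enumeration: 19).

|A - A| = 19


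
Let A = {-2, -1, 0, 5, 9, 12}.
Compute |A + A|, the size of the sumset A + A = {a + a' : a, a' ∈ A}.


A + A = {a + a' : a, a' ∈ A}; |A| = 6.
General bounds: 2|A| - 1 ≤ |A + A| ≤ |A|(|A|+1)/2, i.e. 11 ≤ |A + A| ≤ 21.
Lower bound 2|A|-1 is attained iff A is an arithmetic progression.
Enumerate sums a + a' for a ≤ a' (symmetric, so this suffices):
a = -2: -2+-2=-4, -2+-1=-3, -2+0=-2, -2+5=3, -2+9=7, -2+12=10
a = -1: -1+-1=-2, -1+0=-1, -1+5=4, -1+9=8, -1+12=11
a = 0: 0+0=0, 0+5=5, 0+9=9, 0+12=12
a = 5: 5+5=10, 5+9=14, 5+12=17
a = 9: 9+9=18, 9+12=21
a = 12: 12+12=24
Distinct sums: {-4, -3, -2, -1, 0, 3, 4, 5, 7, 8, 9, 10, 11, 12, 14, 17, 18, 21, 24}
|A + A| = 19

|A + A| = 19


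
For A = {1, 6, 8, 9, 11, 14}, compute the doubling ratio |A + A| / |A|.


|A| = 6.
Compute A + A by enumerating all 36 pairs.
A + A = {2, 7, 9, 10, 12, 14, 15, 16, 17, 18, 19, 20, 22, 23, 25, 28}, so |A + A| = 16.
K = |A + A| / |A| = 16/6 = 8/3 ≈ 2.6667.
Reference: AP of size 6 gives K = 11/6 ≈ 1.8333; a fully generic set of size 6 gives K ≈ 3.5000.

|A| = 6, |A + A| = 16, K = 16/6 = 8/3.


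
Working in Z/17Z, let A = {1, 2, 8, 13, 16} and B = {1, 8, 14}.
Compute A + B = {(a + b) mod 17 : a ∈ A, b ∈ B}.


Work in Z/17Z: reduce every sum a + b modulo 17.
Enumerate all 15 pairs:
a = 1: 1+1=2, 1+8=9, 1+14=15
a = 2: 2+1=3, 2+8=10, 2+14=16
a = 8: 8+1=9, 8+8=16, 8+14=5
a = 13: 13+1=14, 13+8=4, 13+14=10
a = 16: 16+1=0, 16+8=7, 16+14=13
Distinct residues collected: {0, 2, 3, 4, 5, 7, 9, 10, 13, 14, 15, 16}
|A + B| = 12 (out of 17 total residues).

A + B = {0, 2, 3, 4, 5, 7, 9, 10, 13, 14, 15, 16}


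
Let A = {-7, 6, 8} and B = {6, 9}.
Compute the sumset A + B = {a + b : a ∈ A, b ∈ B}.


A + B = {a + b : a ∈ A, b ∈ B}.
Enumerate all |A|·|B| = 3·2 = 6 pairs (a, b) and collect distinct sums.
a = -7: -7+6=-1, -7+9=2
a = 6: 6+6=12, 6+9=15
a = 8: 8+6=14, 8+9=17
Collecting distinct sums: A + B = {-1, 2, 12, 14, 15, 17}
|A + B| = 6

A + B = {-1, 2, 12, 14, 15, 17}


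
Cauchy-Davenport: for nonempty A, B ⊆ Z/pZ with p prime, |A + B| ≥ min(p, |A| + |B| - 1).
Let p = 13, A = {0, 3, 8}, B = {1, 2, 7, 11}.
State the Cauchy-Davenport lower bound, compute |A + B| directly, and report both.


Cauchy-Davenport: |A + B| ≥ min(p, |A| + |B| - 1) for A, B nonempty in Z/pZ.
|A| = 3, |B| = 4, p = 13.
CD lower bound = min(13, 3 + 4 - 1) = min(13, 6) = 6.
Compute A + B mod 13 directly:
a = 0: 0+1=1, 0+2=2, 0+7=7, 0+11=11
a = 3: 3+1=4, 3+2=5, 3+7=10, 3+11=1
a = 8: 8+1=9, 8+2=10, 8+7=2, 8+11=6
A + B = {1, 2, 4, 5, 6, 7, 9, 10, 11}, so |A + B| = 9.
Verify: 9 ≥ 6? Yes ✓.

CD lower bound = 6, actual |A + B| = 9.


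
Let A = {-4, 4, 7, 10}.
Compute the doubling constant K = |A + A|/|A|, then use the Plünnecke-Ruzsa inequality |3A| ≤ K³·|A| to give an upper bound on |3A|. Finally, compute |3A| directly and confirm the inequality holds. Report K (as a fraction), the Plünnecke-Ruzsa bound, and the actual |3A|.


|A| = 4.
Step 1: Compute A + A by enumerating all 16 pairs.
A + A = {-8, 0, 3, 6, 8, 11, 14, 17, 20}, so |A + A| = 9.
Step 2: Doubling constant K = |A + A|/|A| = 9/4 = 9/4 ≈ 2.2500.
Step 3: Plünnecke-Ruzsa gives |3A| ≤ K³·|A| = (2.2500)³ · 4 ≈ 45.5625.
Step 4: Compute 3A = A + A + A directly by enumerating all triples (a,b,c) ∈ A³; |3A| = 16.
Step 5: Check 16 ≤ 45.5625? Yes ✓.

K = 9/4, Plünnecke-Ruzsa bound K³|A| ≈ 45.5625, |3A| = 16, inequality holds.


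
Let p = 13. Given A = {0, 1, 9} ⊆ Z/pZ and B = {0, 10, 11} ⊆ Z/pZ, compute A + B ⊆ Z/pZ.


Work in Z/13Z: reduce every sum a + b modulo 13.
Enumerate all 9 pairs:
a = 0: 0+0=0, 0+10=10, 0+11=11
a = 1: 1+0=1, 1+10=11, 1+11=12
a = 9: 9+0=9, 9+10=6, 9+11=7
Distinct residues collected: {0, 1, 6, 7, 9, 10, 11, 12}
|A + B| = 8 (out of 13 total residues).

A + B = {0, 1, 6, 7, 9, 10, 11, 12}


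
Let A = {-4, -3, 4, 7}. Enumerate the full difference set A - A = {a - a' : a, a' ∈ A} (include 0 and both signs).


A - A = {a - a' : a, a' ∈ A}.
Compute a - a' for each ordered pair (a, a'):
a = -4: -4--4=0, -4--3=-1, -4-4=-8, -4-7=-11
a = -3: -3--4=1, -3--3=0, -3-4=-7, -3-7=-10
a = 4: 4--4=8, 4--3=7, 4-4=0, 4-7=-3
a = 7: 7--4=11, 7--3=10, 7-4=3, 7-7=0
Collecting distinct values (and noting 0 appears from a-a):
A - A = {-11, -10, -8, -7, -3, -1, 0, 1, 3, 7, 8, 10, 11}
|A - A| = 13

A - A = {-11, -10, -8, -7, -3, -1, 0, 1, 3, 7, 8, 10, 11}


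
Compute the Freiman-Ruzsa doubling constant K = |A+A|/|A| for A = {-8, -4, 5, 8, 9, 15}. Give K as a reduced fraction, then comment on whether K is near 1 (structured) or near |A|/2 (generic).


|A| = 6.
Compute A + A by enumerating all 36 pairs.
A + A = {-16, -12, -8, -3, 0, 1, 4, 5, 7, 10, 11, 13, 14, 16, 17, 18, 20, 23, 24, 30}, so |A + A| = 20.
K = |A + A| / |A| = 20/6 = 10/3 ≈ 3.3333.
Reference: AP of size 6 gives K = 11/6 ≈ 1.8333; a fully generic set of size 6 gives K ≈ 3.5000.

|A| = 6, |A + A| = 20, K = 20/6 = 10/3.


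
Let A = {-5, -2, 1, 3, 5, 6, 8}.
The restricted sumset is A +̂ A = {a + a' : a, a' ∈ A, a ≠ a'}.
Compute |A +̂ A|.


Restricted sumset: A +̂ A = {a + a' : a ∈ A, a' ∈ A, a ≠ a'}.
Equivalently, take A + A and drop any sum 2a that is achievable ONLY as a + a for a ∈ A (i.e. sums representable only with equal summands).
Enumerate pairs (a, a') with a < a' (symmetric, so each unordered pair gives one sum; this covers all a ≠ a'):
  -5 + -2 = -7
  -5 + 1 = -4
  -5 + 3 = -2
  -5 + 5 = 0
  -5 + 6 = 1
  -5 + 8 = 3
  -2 + 1 = -1
  -2 + 3 = 1
  -2 + 5 = 3
  -2 + 6 = 4
  -2 + 8 = 6
  1 + 3 = 4
  1 + 5 = 6
  1 + 6 = 7
  1 + 8 = 9
  3 + 5 = 8
  3 + 6 = 9
  3 + 8 = 11
  5 + 6 = 11
  5 + 8 = 13
  6 + 8 = 14
Collected distinct sums: {-7, -4, -2, -1, 0, 1, 3, 4, 6, 7, 8, 9, 11, 13, 14}
|A +̂ A| = 15
(Reference bound: |A +̂ A| ≥ 2|A| - 3 for |A| ≥ 2, with |A| = 7 giving ≥ 11.)

|A +̂ A| = 15


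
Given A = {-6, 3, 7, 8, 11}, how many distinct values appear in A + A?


A + A = {a + a' : a, a' ∈ A}; |A| = 5.
General bounds: 2|A| - 1 ≤ |A + A| ≤ |A|(|A|+1)/2, i.e. 9 ≤ |A + A| ≤ 15.
Lower bound 2|A|-1 is attained iff A is an arithmetic progression.
Enumerate sums a + a' for a ≤ a' (symmetric, so this suffices):
a = -6: -6+-6=-12, -6+3=-3, -6+7=1, -6+8=2, -6+11=5
a = 3: 3+3=6, 3+7=10, 3+8=11, 3+11=14
a = 7: 7+7=14, 7+8=15, 7+11=18
a = 8: 8+8=16, 8+11=19
a = 11: 11+11=22
Distinct sums: {-12, -3, 1, 2, 5, 6, 10, 11, 14, 15, 16, 18, 19, 22}
|A + A| = 14

|A + A| = 14


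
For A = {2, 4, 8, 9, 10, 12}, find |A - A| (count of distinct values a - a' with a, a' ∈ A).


A - A = {a - a' : a, a' ∈ A}; |A| = 6.
Bounds: 2|A|-1 ≤ |A - A| ≤ |A|² - |A| + 1, i.e. 11 ≤ |A - A| ≤ 31.
Note: 0 ∈ A - A always (from a - a). The set is symmetric: if d ∈ A - A then -d ∈ A - A.
Enumerate nonzero differences d = a - a' with a > a' (then include -d):
Positive differences: {1, 2, 3, 4, 5, 6, 7, 8, 10}
Full difference set: {0} ∪ (positive diffs) ∪ (negative diffs).
|A - A| = 1 + 2·9 = 19 (matches direct enumeration: 19).

|A - A| = 19


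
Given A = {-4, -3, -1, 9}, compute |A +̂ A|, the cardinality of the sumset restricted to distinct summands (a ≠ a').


Restricted sumset: A +̂ A = {a + a' : a ∈ A, a' ∈ A, a ≠ a'}.
Equivalently, take A + A and drop any sum 2a that is achievable ONLY as a + a for a ∈ A (i.e. sums representable only with equal summands).
Enumerate pairs (a, a') with a < a' (symmetric, so each unordered pair gives one sum; this covers all a ≠ a'):
  -4 + -3 = -7
  -4 + -1 = -5
  -4 + 9 = 5
  -3 + -1 = -4
  -3 + 9 = 6
  -1 + 9 = 8
Collected distinct sums: {-7, -5, -4, 5, 6, 8}
|A +̂ A| = 6
(Reference bound: |A +̂ A| ≥ 2|A| - 3 for |A| ≥ 2, with |A| = 4 giving ≥ 5.)

|A +̂ A| = 6


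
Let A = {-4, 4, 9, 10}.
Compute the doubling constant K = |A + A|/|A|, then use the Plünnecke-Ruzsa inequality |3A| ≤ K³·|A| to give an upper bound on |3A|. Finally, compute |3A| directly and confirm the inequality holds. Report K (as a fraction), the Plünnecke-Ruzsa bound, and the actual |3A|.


|A| = 4.
Step 1: Compute A + A by enumerating all 16 pairs.
A + A = {-8, 0, 5, 6, 8, 13, 14, 18, 19, 20}, so |A + A| = 10.
Step 2: Doubling constant K = |A + A|/|A| = 10/4 = 10/4 ≈ 2.5000.
Step 3: Plünnecke-Ruzsa gives |3A| ≤ K³·|A| = (2.5000)³ · 4 ≈ 62.5000.
Step 4: Compute 3A = A + A + A directly by enumerating all triples (a,b,c) ∈ A³; |3A| = 20.
Step 5: Check 20 ≤ 62.5000? Yes ✓.

K = 10/4, Plünnecke-Ruzsa bound K³|A| ≈ 62.5000, |3A| = 20, inequality holds.


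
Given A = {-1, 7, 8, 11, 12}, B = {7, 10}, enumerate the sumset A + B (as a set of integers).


A + B = {a + b : a ∈ A, b ∈ B}.
Enumerate all |A|·|B| = 5·2 = 10 pairs (a, b) and collect distinct sums.
a = -1: -1+7=6, -1+10=9
a = 7: 7+7=14, 7+10=17
a = 8: 8+7=15, 8+10=18
a = 11: 11+7=18, 11+10=21
a = 12: 12+7=19, 12+10=22
Collecting distinct sums: A + B = {6, 9, 14, 15, 17, 18, 19, 21, 22}
|A + B| = 9

A + B = {6, 9, 14, 15, 17, 18, 19, 21, 22}


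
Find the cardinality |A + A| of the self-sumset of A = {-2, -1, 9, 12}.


A + A = {a + a' : a, a' ∈ A}; |A| = 4.
General bounds: 2|A| - 1 ≤ |A + A| ≤ |A|(|A|+1)/2, i.e. 7 ≤ |A + A| ≤ 10.
Lower bound 2|A|-1 is attained iff A is an arithmetic progression.
Enumerate sums a + a' for a ≤ a' (symmetric, so this suffices):
a = -2: -2+-2=-4, -2+-1=-3, -2+9=7, -2+12=10
a = -1: -1+-1=-2, -1+9=8, -1+12=11
a = 9: 9+9=18, 9+12=21
a = 12: 12+12=24
Distinct sums: {-4, -3, -2, 7, 8, 10, 11, 18, 21, 24}
|A + A| = 10

|A + A| = 10


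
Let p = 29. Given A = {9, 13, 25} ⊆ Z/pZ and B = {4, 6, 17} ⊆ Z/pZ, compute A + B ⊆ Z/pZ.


Work in Z/29Z: reduce every sum a + b modulo 29.
Enumerate all 9 pairs:
a = 9: 9+4=13, 9+6=15, 9+17=26
a = 13: 13+4=17, 13+6=19, 13+17=1
a = 25: 25+4=0, 25+6=2, 25+17=13
Distinct residues collected: {0, 1, 2, 13, 15, 17, 19, 26}
|A + B| = 8 (out of 29 total residues).

A + B = {0, 1, 2, 13, 15, 17, 19, 26}


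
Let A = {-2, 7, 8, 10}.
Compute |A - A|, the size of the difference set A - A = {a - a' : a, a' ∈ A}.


A - A = {a - a' : a, a' ∈ A}; |A| = 4.
Bounds: 2|A|-1 ≤ |A - A| ≤ |A|² - |A| + 1, i.e. 7 ≤ |A - A| ≤ 13.
Note: 0 ∈ A - A always (from a - a). The set is symmetric: if d ∈ A - A then -d ∈ A - A.
Enumerate nonzero differences d = a - a' with a > a' (then include -d):
Positive differences: {1, 2, 3, 9, 10, 12}
Full difference set: {0} ∪ (positive diffs) ∪ (negative diffs).
|A - A| = 1 + 2·6 = 13 (matches direct enumeration: 13).

|A - A| = 13


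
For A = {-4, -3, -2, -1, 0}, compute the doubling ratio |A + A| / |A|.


|A| = 5.
Compute A + A by enumerating all 25 pairs.
A + A = {-8, -7, -6, -5, -4, -3, -2, -1, 0}, so |A + A| = 9.
K = |A + A| / |A| = 9/5 (already in lowest terms) ≈ 1.8000.
Reference: AP of size 5 gives K = 9/5 ≈ 1.8000; a fully generic set of size 5 gives K ≈ 3.0000.

|A| = 5, |A + A| = 9, K = 9/5.


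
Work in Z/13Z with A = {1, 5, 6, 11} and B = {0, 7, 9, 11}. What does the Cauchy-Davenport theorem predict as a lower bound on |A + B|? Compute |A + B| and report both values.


Cauchy-Davenport: |A + B| ≥ min(p, |A| + |B| - 1) for A, B nonempty in Z/pZ.
|A| = 4, |B| = 4, p = 13.
CD lower bound = min(13, 4 + 4 - 1) = min(13, 7) = 7.
Compute A + B mod 13 directly:
a = 1: 1+0=1, 1+7=8, 1+9=10, 1+11=12
a = 5: 5+0=5, 5+7=12, 5+9=1, 5+11=3
a = 6: 6+0=6, 6+7=0, 6+9=2, 6+11=4
a = 11: 11+0=11, 11+7=5, 11+9=7, 11+11=9
A + B = {0, 1, 2, 3, 4, 5, 6, 7, 8, 9, 10, 11, 12}, so |A + B| = 13.
Verify: 13 ≥ 7? Yes ✓.

CD lower bound = 7, actual |A + B| = 13.


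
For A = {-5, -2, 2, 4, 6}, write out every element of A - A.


A - A = {a - a' : a, a' ∈ A}.
Compute a - a' for each ordered pair (a, a'):
a = -5: -5--5=0, -5--2=-3, -5-2=-7, -5-4=-9, -5-6=-11
a = -2: -2--5=3, -2--2=0, -2-2=-4, -2-4=-6, -2-6=-8
a = 2: 2--5=7, 2--2=4, 2-2=0, 2-4=-2, 2-6=-4
a = 4: 4--5=9, 4--2=6, 4-2=2, 4-4=0, 4-6=-2
a = 6: 6--5=11, 6--2=8, 6-2=4, 6-4=2, 6-6=0
Collecting distinct values (and noting 0 appears from a-a):
A - A = {-11, -9, -8, -7, -6, -4, -3, -2, 0, 2, 3, 4, 6, 7, 8, 9, 11}
|A - A| = 17

A - A = {-11, -9, -8, -7, -6, -4, -3, -2, 0, 2, 3, 4, 6, 7, 8, 9, 11}


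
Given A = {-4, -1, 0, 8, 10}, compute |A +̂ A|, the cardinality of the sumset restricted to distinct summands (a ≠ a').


Restricted sumset: A +̂ A = {a + a' : a ∈ A, a' ∈ A, a ≠ a'}.
Equivalently, take A + A and drop any sum 2a that is achievable ONLY as a + a for a ∈ A (i.e. sums representable only with equal summands).
Enumerate pairs (a, a') with a < a' (symmetric, so each unordered pair gives one sum; this covers all a ≠ a'):
  -4 + -1 = -5
  -4 + 0 = -4
  -4 + 8 = 4
  -4 + 10 = 6
  -1 + 0 = -1
  -1 + 8 = 7
  -1 + 10 = 9
  0 + 8 = 8
  0 + 10 = 10
  8 + 10 = 18
Collected distinct sums: {-5, -4, -1, 4, 6, 7, 8, 9, 10, 18}
|A +̂ A| = 10
(Reference bound: |A +̂ A| ≥ 2|A| - 3 for |A| ≥ 2, with |A| = 5 giving ≥ 7.)

|A +̂ A| = 10


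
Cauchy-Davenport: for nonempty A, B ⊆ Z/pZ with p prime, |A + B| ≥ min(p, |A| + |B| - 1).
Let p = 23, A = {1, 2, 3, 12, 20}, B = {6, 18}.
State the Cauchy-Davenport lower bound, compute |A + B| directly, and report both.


Cauchy-Davenport: |A + B| ≥ min(p, |A| + |B| - 1) for A, B nonempty in Z/pZ.
|A| = 5, |B| = 2, p = 23.
CD lower bound = min(23, 5 + 2 - 1) = min(23, 6) = 6.
Compute A + B mod 23 directly:
a = 1: 1+6=7, 1+18=19
a = 2: 2+6=8, 2+18=20
a = 3: 3+6=9, 3+18=21
a = 12: 12+6=18, 12+18=7
a = 20: 20+6=3, 20+18=15
A + B = {3, 7, 8, 9, 15, 18, 19, 20, 21}, so |A + B| = 9.
Verify: 9 ≥ 6? Yes ✓.

CD lower bound = 6, actual |A + B| = 9.
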